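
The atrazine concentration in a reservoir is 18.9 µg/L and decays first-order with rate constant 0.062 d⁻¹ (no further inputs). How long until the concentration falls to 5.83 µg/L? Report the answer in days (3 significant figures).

t = ln(C₀/C)/k = ln(18.9/5.83)/0.062 = 1.176/0.062 = 18.97 d.

19.0 d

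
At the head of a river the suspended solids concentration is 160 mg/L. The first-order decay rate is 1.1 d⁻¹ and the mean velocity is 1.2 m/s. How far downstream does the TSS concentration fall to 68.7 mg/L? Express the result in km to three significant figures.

From C = C₀·e^(−kt), t = ln(C₀/C)/k = ln(160/68.7)/1.1 = 0.8454/1.1 = 0.7686 d.
Distance = v·t = 1.2 m/s × 6.64e+04 s = 7.969e+04 m = 79.69 km.

79.7 km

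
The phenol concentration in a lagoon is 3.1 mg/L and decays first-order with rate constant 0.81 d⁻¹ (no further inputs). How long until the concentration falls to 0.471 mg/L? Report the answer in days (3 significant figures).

2.33 d

t = ln(C₀/C)/k = ln(3.1/0.471)/0.81 = 1.884/0.81 = 2.326 d.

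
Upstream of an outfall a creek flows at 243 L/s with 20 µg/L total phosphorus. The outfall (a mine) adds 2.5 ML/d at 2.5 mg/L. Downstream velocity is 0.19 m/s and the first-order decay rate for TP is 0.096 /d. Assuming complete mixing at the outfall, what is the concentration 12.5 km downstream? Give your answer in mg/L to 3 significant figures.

2.5 ML/d = 0.02894 m³/s.
243 L/s = 0.243 m³/s.
20 µg/L = 0.02 mg/L.
After complete mixing, C₀ = (0.02894·2.5 + 0.243·0.02) / 0.2719 = 0.2839 mg/L.
Travel time t = 1.25e+04 m / 0.19 m/s = 6.579e+04 s = 0.7615 d.
C = 0.2839·exp(−0.096·0.7615) = 0.2839·0.9295 = 0.2639 mg/L.

0.264 mg/L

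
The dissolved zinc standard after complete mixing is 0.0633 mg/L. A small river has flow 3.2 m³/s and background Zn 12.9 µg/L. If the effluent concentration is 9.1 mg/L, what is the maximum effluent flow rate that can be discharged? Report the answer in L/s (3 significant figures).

17.8 L/s

12.9 µg/L = 0.0129 mg/L.
Mass balance at complete mixing: C_std·(Q_w + Q_r) = Q_w·C_e + Q_r·C_b.
Rearranging, Q_w = Q_r·(C_std − C_b)/(C_e − C_std) = 3.2·(0.0633 − 0.0129) / (9.1 − 0.0633) = 0.01785 m³/s.
= 17.85 L/s.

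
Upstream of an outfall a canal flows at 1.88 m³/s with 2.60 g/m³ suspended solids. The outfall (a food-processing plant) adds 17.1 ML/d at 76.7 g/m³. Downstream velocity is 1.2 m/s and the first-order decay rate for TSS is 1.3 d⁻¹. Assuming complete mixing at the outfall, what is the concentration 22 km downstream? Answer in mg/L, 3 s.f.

7.33 mg/L

17.1 ML/d = 0.1979 m³/s.
After complete mixing, C₀ = (0.1979·76.7 + 1.88·2.6) / 2.078 = 9.658 mg/L.
Travel time t = 2.2e+04 m / 1.2 m/s = 1.833e+04 s = 0.2122 d.
C = 9.658·exp(−1.3·0.2122) = 9.658·0.7589 = 7.33 mg/L.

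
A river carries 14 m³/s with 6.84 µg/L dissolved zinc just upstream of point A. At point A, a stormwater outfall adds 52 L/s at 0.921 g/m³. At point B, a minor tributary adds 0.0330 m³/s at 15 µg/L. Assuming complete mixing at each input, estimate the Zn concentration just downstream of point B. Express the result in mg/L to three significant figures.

6.84 µg/L = 0.00684 mg/L.
52 L/s = 0.052 m³/s.
After input A: C = (14·0.00684 + 0.052·0.921) / 14.05 = 0.01022 mg/L.
15 µg/L = 0.015 mg/L.
After input B: C = (14.05·0.01022 + 0.033·0.015) / 14.08 = 0.01023 mg/L.

0.0102 mg/L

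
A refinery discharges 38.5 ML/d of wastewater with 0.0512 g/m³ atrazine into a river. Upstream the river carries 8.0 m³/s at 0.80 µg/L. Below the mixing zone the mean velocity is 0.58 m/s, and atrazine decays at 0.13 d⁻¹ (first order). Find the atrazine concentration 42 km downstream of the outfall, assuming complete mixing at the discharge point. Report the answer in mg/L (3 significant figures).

0.00310 mg/L

38.5 ML/d = 0.4456 m³/s.
0.80 µg/L = 0.0008 mg/L.
After complete mixing, C₀ = (0.4456·0.0512 + 8·0.0008) / 8.446 = 0.003459 mg/L.
Travel time t = 4.2e+04 m / 0.58 m/s = 7.241e+04 s = 0.8381 d.
C = 0.003459·exp(−0.13·0.8381) = 0.003459·0.8968 = 0.003102 mg/L.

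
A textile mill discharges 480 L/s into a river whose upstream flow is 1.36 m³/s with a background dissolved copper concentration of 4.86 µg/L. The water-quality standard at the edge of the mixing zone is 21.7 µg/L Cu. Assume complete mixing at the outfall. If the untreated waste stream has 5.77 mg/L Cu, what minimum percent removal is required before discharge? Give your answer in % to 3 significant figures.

480 L/s = 0.48 m³/s.
4.86 µg/L = 0.00486 mg/L.
21.7 µg/L = 0.0217 mg/L.
Mass balance: 0.0217·1.84 = 0.48·Cₑ + 1.36·0.00486.
Cₑ = (0.03993 − 0.00661) / 0.48 = 0.06941 mg/L.
Required removal = 1 − 0.06941/5.77 = 98.8 %.

98.8 %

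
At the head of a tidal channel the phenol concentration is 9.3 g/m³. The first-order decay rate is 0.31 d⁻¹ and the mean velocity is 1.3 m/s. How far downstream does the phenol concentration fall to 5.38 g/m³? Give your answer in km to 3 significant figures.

198 km

From C = C₀·e^(−kt), t = ln(C₀/C)/k = ln(9.3/5.38)/0.31 = 0.5473/0.31 = 1.766 d.
Distance = v·t = 1.3 m/s × 1.525e+05 s = 1.983e+05 m = 198.3 km.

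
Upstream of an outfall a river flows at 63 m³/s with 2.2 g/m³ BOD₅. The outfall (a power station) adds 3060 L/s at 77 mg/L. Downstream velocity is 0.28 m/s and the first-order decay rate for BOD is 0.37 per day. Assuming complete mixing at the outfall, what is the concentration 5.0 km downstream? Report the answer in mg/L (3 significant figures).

3060 L/s = 3.06 m³/s.
After complete mixing, C₀ = (3.06·77 + 63·2.2) / 66.06 = 5.665 mg/L.
Travel time t = 5000 m / 0.28 m/s = 1.786e+04 s = 0.2067 d.
C = 5.665·exp(−0.37·0.2067) = 5.665·0.9264 = 5.248 mg/L.

5.25 mg/L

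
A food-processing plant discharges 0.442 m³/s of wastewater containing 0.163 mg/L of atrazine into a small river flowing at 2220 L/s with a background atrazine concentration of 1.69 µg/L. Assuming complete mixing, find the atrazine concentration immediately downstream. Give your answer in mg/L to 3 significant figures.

2220 L/s = 2.22 m³/s.
1.69 µg/L = 0.00169 mg/L.
By mass balance at complete mixing, C = (0.442·0.163 + 2.22·0.00169) / (0.442 + 2.22) = 0.0758/2.662 = 0.02847 mg/L.

0.0285 mg/L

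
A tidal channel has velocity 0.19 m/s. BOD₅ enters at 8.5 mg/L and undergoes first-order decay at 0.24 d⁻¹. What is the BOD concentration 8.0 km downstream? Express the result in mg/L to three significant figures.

7.56 mg/L

Travel time t = 8.0 km / 0.19 m/s = 8000/0.19 = 4.211e+04 s = 0.4873 d.
First-order decay: C = 8.5·exp(−0.24·0.4873) = 8.5·0.8896 = 7.562 mg/L.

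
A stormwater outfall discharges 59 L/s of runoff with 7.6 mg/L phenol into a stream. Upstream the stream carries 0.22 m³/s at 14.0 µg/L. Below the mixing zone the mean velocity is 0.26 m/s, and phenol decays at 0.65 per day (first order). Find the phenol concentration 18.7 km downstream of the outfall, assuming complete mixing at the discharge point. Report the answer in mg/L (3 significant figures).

0.942 mg/L

59 L/s = 0.059 m³/s.
14.0 µg/L = 0.014 mg/L.
After complete mixing, C₀ = (0.059·7.6 + 0.22·0.014) / 0.279 = 1.618 mg/L.
Travel time t = 1.87e+04 m / 0.26 m/s = 7.192e+04 s = 0.8324 d.
C = 1.618·exp(−0.65·0.8324) = 1.618·0.5821 = 0.942 mg/L.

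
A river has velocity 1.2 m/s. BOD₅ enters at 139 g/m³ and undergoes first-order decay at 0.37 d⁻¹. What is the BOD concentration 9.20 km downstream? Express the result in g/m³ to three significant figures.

135 g/m³

Travel time t = 9.20 km / 1.2 m/s = 9200/1.2 = 7667 s = 0.08873 d.
First-order decay: C = 139·exp(−0.37·0.08873) = 139·0.9677 = 134.5 g/m³.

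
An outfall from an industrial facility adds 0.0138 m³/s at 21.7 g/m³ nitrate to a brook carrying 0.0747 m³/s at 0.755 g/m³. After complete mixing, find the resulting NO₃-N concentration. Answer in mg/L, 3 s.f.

4.02 mg/L

Conservation of mass across the mixing zone: C = (0.0138·21.7 + 0.0747·0.755) / (0.0138 + 0.0747) = 0.3559/0.0885 = 4.021 mg/L.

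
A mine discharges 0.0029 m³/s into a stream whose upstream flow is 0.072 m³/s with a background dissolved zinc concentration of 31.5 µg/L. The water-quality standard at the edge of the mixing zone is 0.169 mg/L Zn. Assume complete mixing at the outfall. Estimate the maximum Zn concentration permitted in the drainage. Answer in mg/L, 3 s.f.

31.5 µg/L = 0.0315 mg/L.
Mass balance: 0.169·0.0749 = 0.0029·Cₑ + 0.072·0.0315.
Cₑ = (0.01266 − 0.002268) / 0.0029 = 3.583 mg/L.

3.58 mg/L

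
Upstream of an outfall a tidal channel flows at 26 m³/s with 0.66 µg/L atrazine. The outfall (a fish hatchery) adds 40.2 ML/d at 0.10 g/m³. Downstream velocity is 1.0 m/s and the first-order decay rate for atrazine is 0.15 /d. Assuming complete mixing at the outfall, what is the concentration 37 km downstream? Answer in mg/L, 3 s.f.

40.2 ML/d = 0.4653 m³/s.
0.66 µg/L = 0.00066 mg/L.
After complete mixing, C₀ = (0.4653·0.1 + 26·0.00066) / 26.47 = 0.002406 mg/L.
Travel time t = 3.7e+04 m / 1.0 m/s = 3.7e+04 s = 0.4282 d.
C = 0.002406·exp(−0.15·0.4282) = 0.002406·0.9378 = 0.002257 mg/L.

0.00226 mg/L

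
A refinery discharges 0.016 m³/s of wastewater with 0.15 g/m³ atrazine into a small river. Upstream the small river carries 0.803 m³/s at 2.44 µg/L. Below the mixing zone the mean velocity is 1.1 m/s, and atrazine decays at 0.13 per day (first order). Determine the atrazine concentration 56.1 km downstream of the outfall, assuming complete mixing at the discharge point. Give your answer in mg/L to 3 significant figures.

0.00493 mg/L

2.44 µg/L = 0.00244 mg/L.
After complete mixing, C₀ = (0.016·0.15 + 0.803·0.00244) / 0.819 = 0.005323 mg/L.
Travel time t = 5.61e+04 m / 1.1 m/s = 5.1e+04 s = 0.5903 d.
C = 0.005323·exp(−0.13·0.5903) = 0.005323·0.9261 = 0.00493 mg/L.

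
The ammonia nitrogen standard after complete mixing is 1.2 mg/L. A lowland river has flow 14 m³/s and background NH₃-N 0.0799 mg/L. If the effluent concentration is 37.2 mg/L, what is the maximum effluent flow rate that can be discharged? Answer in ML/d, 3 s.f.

Mass balance at complete mixing: C_std·(Q_w + Q_r) = Q_w·C_e + Q_r·C_b.
Rearranging, Q_w = Q_r·(C_std − C_b)/(C_e − C_std) = 14·(1.2 − 0.0799) / (37.2 − 1.2) = 0.4356 m³/s.
= 37.64 ML/d.

37.6 ML/d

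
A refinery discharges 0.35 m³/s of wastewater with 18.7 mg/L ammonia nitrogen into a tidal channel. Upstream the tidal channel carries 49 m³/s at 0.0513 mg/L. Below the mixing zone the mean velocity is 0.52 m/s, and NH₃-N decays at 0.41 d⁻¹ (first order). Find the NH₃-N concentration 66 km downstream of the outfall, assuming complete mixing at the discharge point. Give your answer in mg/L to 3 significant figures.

After complete mixing, C₀ = (0.35·18.7 + 49·0.0513) / 49.35 = 0.1836 mg/L.
Travel time t = 6.6e+04 m / 0.52 m/s = 1.269e+05 s = 1.469 d.
C = 0.1836·exp(−0.41·1.469) = 0.1836·0.5476 = 0.1005 mg/L.

0.101 mg/L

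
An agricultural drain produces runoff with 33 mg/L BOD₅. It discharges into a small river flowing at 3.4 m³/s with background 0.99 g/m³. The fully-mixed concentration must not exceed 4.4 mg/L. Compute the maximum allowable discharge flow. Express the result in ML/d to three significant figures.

Mass balance at complete mixing: C_std·(Q_w + Q_r) = Q_w·C_e + Q_r·C_b.
Rearranging, Q_w = Q_r·(C_std − C_b)/(C_e − C_std) = 3.4·(4.4 − 0.99) / (33 − 4.4) = 0.4054 m³/s.
= 35.03 ML/d.

35.0 ML/d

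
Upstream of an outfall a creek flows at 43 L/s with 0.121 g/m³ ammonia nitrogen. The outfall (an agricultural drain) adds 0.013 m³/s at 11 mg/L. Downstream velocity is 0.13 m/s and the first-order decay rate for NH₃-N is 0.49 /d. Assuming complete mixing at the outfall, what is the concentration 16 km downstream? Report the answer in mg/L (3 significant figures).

1.32 mg/L

43 L/s = 0.043 m³/s.
After complete mixing, C₀ = (0.013·11 + 0.043·0.121) / 0.056 = 2.646 mg/L.
Travel time t = 1.6e+04 m / 0.13 m/s = 1.231e+05 s = 1.425 d.
C = 2.646·exp(−0.49·1.425) = 2.646·0.4976 = 1.317 mg/L.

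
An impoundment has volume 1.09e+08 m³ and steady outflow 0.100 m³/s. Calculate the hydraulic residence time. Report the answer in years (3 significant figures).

34.5 yr

Q = 0.100 m³/s × 3.156e+07 s/yr = 3.156e+06 m³/yr.
Hydraulic residence time τ = V/Q = 1.09e+08/3.156e+06 = 34.54 yr.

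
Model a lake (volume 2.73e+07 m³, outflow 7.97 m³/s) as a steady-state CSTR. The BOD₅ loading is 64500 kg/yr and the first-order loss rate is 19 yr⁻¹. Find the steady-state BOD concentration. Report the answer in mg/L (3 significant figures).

0.0837 mg/L

Outflow Q = 7.97 m³/s × 3.156e+07 s/yr = 2.515e+08 m³/yr.
Steady-state CSTR mass balance: W = Q·C + k·V·C, so C = W/(Q + kV).
Q + kV = 2.515e+08 + 19·2.73e+07 = 7.702e+08 m³/yr.
C = 64500/7.702e+08 = 8.374e-05 kg/m³ = 0.08374 mg/L.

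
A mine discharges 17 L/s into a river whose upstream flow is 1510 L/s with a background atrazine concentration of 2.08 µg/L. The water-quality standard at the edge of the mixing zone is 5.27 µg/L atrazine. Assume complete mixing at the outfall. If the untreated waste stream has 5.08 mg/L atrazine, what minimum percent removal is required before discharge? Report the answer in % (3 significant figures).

17 L/s = 0.017 m³/s.
1510 L/s = 1.51 m³/s.
2.08 µg/L = 0.00208 mg/L.
5.27 µg/L = 0.00527 mg/L.
Mass balance: 0.00527·1.527 = 0.017·Cₑ + 1.51·0.00208.
Cₑ = (0.008047 − 0.003141) / 0.017 = 0.2886 mg/L.
Required removal = 1 − 0.2886/5.08 = 94.32 %.

94.3 %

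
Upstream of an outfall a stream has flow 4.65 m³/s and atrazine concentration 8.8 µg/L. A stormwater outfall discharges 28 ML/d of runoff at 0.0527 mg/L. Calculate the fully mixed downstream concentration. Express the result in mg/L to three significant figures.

28 ML/d = 0.3241 m³/s.
8.8 µg/L = 0.0088 mg/L.
Conservation of mass across the mixing zone: C = (0.3241·0.0527 + 4.65·0.0088) / (0.3241 + 4.65) = 0.058/4.974 = 0.01166 mg/L.

0.0117 mg/L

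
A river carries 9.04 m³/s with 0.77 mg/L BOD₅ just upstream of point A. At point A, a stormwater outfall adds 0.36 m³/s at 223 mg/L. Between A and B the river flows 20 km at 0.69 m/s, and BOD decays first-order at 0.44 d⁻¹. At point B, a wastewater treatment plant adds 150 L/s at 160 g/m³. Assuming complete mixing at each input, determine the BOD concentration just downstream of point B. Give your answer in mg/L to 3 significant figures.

After input A: C = (9.04·0.77 + 0.36·223) / 9.4 = 9.281 mg/L.
Over the 20 km reach to input B (t = 2.899e+04 s = 0.3355 d), decay gives C = 9.281·exp(−0.44·0.3355) = 8.007 mg/L.
150 L/s = 0.15 m³/s.
After input B: C = (9.4·8.007 + 0.15·160) / 9.55 = 10.39 mg/L.

10.4 mg/L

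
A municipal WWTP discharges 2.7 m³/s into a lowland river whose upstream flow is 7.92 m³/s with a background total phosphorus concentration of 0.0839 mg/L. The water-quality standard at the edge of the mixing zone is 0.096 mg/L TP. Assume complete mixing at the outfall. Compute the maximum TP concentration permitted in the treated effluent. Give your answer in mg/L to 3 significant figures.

0.131 mg/L

Mass balance: 0.096·10.62 = 2.7·Cₑ + 7.92·0.0839.
Cₑ = (1.02 − 0.6645) / 2.7 = 0.1315 mg/L.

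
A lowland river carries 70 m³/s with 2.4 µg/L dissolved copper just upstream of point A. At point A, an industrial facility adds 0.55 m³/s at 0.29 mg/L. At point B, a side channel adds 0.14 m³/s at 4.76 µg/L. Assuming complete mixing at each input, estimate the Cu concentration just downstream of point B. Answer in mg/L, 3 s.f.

2.4 µg/L = 0.0024 mg/L.
After input A: C = (70·0.0024 + 0.55·0.29) / 70.55 = 0.004642 mg/L.
4.76 µg/L = 0.00476 mg/L.
After input B: C = (70.55·0.004642 + 0.14·0.00476) / 70.69 = 0.004642 mg/L.

0.00464 mg/L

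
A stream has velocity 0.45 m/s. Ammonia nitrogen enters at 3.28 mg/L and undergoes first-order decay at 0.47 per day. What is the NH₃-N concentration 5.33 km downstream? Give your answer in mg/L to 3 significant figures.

Travel time t = 5.33 km / 0.45 m/s = 5330/0.45 = 1.184e+04 s = 0.1371 d.
First-order decay: C = 3.28·exp(−0.47·0.1371) = 3.28·0.9376 = 3.075 mg/L.

3.08 mg/L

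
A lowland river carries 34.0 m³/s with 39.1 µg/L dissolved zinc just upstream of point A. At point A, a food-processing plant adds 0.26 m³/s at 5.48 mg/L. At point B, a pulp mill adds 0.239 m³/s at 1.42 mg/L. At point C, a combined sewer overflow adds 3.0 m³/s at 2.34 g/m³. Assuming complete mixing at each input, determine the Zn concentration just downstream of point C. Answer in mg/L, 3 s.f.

39.1 µg/L = 0.0391 mg/L.
After input A: C = (34·0.0391 + 0.26·5.48) / 34.26 = 0.08039 mg/L.
After input B: C = (34.26·0.08039 + 0.239·1.42) / 34.5 = 0.08967 mg/L.
After input C: C = (34.5·0.08967 + 3·2.34) / 37.5 = 0.2697 mg/L.

0.270 mg/L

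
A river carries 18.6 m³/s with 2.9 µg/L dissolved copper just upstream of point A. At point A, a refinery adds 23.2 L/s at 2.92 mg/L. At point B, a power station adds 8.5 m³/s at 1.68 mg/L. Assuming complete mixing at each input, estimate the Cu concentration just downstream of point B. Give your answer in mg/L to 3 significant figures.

0.531 mg/L

2.9 µg/L = 0.0029 mg/L.
23.2 L/s = 0.0232 m³/s.
After input A: C = (18.6·0.0029 + 0.0232·2.92) / 18.62 = 0.006534 mg/L.
After input B: C = (18.62·0.006534 + 8.5·1.68) / 27.12 = 0.531 mg/L.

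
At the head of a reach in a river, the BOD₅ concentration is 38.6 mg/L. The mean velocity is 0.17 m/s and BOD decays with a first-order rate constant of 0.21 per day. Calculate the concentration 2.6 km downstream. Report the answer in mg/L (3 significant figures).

37.2 mg/L

Travel time t = 2.6 km / 0.17 m/s = 2600/0.17 = 1.529e+04 s = 0.177 d.
First-order decay: C = 38.6·exp(−0.21·0.177) = 38.6·0.9635 = 37.19 mg/L.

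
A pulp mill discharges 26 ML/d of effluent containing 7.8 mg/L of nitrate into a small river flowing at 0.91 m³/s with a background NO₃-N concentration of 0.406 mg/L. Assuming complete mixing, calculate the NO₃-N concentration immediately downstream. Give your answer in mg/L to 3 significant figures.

2.24 mg/L

26 ML/d = 0.3009 m³/s.
Flow-weighted mixing gives C = (0.3009·7.8 + 0.91·0.406) / (0.3009 + 0.91) = 2.717/1.211 = 2.243 mg/L.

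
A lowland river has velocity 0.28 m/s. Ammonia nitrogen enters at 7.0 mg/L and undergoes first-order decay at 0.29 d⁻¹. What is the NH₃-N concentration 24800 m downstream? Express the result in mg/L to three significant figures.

Travel time t = 24800 m / 0.28 m/s = 2.48e+04/0.28 = 8.857e+04 s = 1.025 d.
First-order decay: C = 7.0·exp(−0.29·1.025) = 7.0·0.7428 = 5.2 mg/L.

5.20 mg/L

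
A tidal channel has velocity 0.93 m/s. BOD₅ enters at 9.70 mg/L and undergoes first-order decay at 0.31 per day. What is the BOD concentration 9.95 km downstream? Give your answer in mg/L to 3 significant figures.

Travel time t = 9.95 km / 0.93 m/s = 9950/0.93 = 1.07e+04 s = 0.1238 d.
First-order decay: C = 9.70·exp(−0.31·0.1238) = 9.70·0.9623 = 9.335 mg/L.

9.33 mg/L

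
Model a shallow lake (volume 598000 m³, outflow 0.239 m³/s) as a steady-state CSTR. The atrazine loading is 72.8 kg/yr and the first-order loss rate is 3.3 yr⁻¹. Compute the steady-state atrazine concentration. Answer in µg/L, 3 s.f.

7.65 µg/L

Outflow Q = 0.239 m³/s × 3.156e+07 s/yr = 7.542e+06 m³/yr.
Steady-state CSTR mass balance: W = Q·C + k·V·C, so C = W/(Q + kV).
Q + kV = 7.542e+06 + 3.3·598000 = 9.516e+06 m³/yr.
C = 72.8/9.516e+06 = 7.651e-06 kg/m³ = 0.007651 mg/L = 7.651 µg/L.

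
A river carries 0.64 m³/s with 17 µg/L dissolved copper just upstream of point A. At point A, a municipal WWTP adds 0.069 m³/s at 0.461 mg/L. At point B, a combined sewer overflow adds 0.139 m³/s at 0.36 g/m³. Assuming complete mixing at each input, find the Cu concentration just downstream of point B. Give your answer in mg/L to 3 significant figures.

0.109 mg/L

17 µg/L = 0.017 mg/L.
After input A: C = (0.64·0.017 + 0.069·0.461) / 0.709 = 0.06021 mg/L.
After input B: C = (0.709·0.06021 + 0.139·0.36) / 0.848 = 0.1094 mg/L.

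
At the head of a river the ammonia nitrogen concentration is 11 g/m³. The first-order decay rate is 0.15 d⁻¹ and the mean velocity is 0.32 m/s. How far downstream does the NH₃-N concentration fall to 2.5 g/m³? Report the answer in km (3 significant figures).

273 km

From C = C₀·e^(−kt), t = ln(C₀/C)/k = ln(11/2.5)/0.15 = 1.482/0.15 = 9.877 d.
Distance = v·t = 0.32 m/s × 8.534e+05 s = 2.731e+05 m = 273.1 km.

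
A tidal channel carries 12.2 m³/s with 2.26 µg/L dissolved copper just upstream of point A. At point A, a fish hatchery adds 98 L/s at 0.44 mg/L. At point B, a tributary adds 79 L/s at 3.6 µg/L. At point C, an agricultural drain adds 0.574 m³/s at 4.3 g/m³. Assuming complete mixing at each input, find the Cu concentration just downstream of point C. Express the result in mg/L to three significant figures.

2.26 µg/L = 0.00226 mg/L.
98 L/s = 0.098 m³/s.
After input A: C = (12.2·0.00226 + 0.098·0.44) / 12.3 = 0.005748 mg/L.
79 L/s = 0.079 m³/s.
3.6 µg/L = 0.0036 mg/L.
After input B: C = (12.3·0.005748 + 0.079·0.0036) / 12.38 = 0.005735 mg/L.
After input C: C = (12.38·0.005735 + 0.574·4.3) / 12.95 = 0.1961 mg/L.

0.196 mg/L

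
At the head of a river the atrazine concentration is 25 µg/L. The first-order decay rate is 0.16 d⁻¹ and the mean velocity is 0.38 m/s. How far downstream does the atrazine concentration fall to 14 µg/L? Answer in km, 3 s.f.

From C = C₀·e^(−kt), t = ln(C₀/C)/k = ln(25/14)/0.16 = 0.5798/0.16 = 3.624 d.
Distance = v·t = 0.38 m/s × 3.131e+05 s = 1.19e+05 m = 119 km.

119 km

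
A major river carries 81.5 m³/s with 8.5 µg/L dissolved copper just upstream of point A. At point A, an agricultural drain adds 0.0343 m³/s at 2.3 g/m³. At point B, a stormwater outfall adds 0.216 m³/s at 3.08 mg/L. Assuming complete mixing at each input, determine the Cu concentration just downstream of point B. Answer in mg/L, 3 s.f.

0.0176 mg/L

8.5 µg/L = 0.0085 mg/L.
After input A: C = (81.5·0.0085 + 0.0343·2.3) / 81.53 = 0.009464 mg/L.
After input B: C = (81.53·0.009464 + 0.216·3.08) / 81.75 = 0.01758 mg/L.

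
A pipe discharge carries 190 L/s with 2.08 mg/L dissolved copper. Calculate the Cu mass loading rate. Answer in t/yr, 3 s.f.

190 L/s = 0.19 m³/s.
Mass flux = Q·C = 0.19 m³/s × 2.08 g/m³ = 0.3952 g/s.
= 0.3952 g/s × 31.56 = 12.47 t/yr.

12.5 t/yr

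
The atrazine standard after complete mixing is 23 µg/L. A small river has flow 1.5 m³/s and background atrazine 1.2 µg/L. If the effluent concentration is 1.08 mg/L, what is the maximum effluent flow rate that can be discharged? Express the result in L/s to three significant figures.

1.2 µg/L = 0.0012 mg/L.
23 µg/L = 0.023 mg/L.
Mass balance at complete mixing: C_std·(Q_w + Q_r) = Q_w·C_e + Q_r·C_b.
Rearranging, Q_w = Q_r·(C_std − C_b)/(C_e − C_std) = 1.5·(0.023 − 0.0012) / (1.08 − 0.023) = 0.03094 m³/s.
= 30.94 L/s.

30.9 L/s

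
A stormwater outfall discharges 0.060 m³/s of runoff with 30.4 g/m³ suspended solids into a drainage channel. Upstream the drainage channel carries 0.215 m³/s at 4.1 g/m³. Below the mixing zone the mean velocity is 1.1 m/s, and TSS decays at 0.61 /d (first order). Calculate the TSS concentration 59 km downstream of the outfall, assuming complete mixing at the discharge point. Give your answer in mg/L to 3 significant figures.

6.74 mg/L

After complete mixing, C₀ = (0.06·30.4 + 0.215·4.1) / 0.275 = 9.838 mg/L.
Travel time t = 5.9e+04 m / 1.1 m/s = 5.364e+04 s = 0.6208 d.
C = 9.838·exp(−0.61·0.6208) = 9.838·0.6848 = 6.737 mg/L.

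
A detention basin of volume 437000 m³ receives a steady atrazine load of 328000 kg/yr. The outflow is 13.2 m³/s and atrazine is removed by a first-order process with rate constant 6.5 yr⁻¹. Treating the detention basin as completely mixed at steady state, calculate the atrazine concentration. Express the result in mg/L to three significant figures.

0.782 mg/L

Outflow Q = 13.2 m³/s × 3.156e+07 s/yr = 4.166e+08 m³/yr.
Steady-state CSTR mass balance: W = Q·C + k·V·C, so C = W/(Q + kV).
Q + kV = 4.166e+08 + 6.5·437000 = 4.194e+08 m³/yr.
C = 328000/4.194e+08 = 0.0007821 kg/m³ = 0.7821 mg/L.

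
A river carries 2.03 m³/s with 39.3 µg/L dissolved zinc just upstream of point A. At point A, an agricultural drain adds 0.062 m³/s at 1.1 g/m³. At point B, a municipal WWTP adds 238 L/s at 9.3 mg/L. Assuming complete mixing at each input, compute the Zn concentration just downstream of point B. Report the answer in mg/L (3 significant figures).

1.01 mg/L

39.3 µg/L = 0.0393 mg/L.
After input A: C = (2.03·0.0393 + 0.062·1.1) / 2.092 = 0.07074 mg/L.
238 L/s = 0.238 m³/s.
After input B: C = (2.092·0.07074 + 0.238·9.3) / 2.33 = 1.013 mg/L.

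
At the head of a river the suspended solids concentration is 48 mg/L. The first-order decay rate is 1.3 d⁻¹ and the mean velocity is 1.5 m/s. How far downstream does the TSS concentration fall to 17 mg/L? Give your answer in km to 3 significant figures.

From C = C₀·e^(−kt), t = ln(C₀/C)/k = ln(48/17)/1.3 = 1.038/1.3 = 0.7985 d.
Distance = v·t = 1.5 m/s × 6.899e+04 s = 1.035e+05 m = 103.5 km.

103 km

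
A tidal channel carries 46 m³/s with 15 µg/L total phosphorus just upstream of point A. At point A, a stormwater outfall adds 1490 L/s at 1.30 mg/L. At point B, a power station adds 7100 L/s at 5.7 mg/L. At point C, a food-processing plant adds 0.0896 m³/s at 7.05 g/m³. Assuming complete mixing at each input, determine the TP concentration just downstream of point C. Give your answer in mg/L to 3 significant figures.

0.800 mg/L

15 µg/L = 0.015 mg/L.
1490 L/s = 1.49 m³/s.
After input A: C = (46·0.015 + 1.49·1.3) / 47.49 = 0.05532 mg/L.
7100 L/s = 7.1 m³/s.
After input B: C = (47.49·0.05532 + 7.1·5.7) / 54.59 = 0.7895 mg/L.
After input C: C = (54.59·0.7895 + 0.0896·7.05) / 54.68 = 0.7997 mg/L.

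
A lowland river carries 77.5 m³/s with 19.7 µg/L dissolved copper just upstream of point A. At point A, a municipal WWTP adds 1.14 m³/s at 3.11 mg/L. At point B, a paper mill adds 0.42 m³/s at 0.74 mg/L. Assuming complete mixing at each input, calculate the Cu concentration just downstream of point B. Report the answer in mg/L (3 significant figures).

0.0681 mg/L

19.7 µg/L = 0.0197 mg/L.
After input A: C = (77.5·0.0197 + 1.14·3.11) / 78.64 = 0.0645 mg/L.
After input B: C = (78.64·0.0645 + 0.42·0.74) / 79.06 = 0.06809 mg/L.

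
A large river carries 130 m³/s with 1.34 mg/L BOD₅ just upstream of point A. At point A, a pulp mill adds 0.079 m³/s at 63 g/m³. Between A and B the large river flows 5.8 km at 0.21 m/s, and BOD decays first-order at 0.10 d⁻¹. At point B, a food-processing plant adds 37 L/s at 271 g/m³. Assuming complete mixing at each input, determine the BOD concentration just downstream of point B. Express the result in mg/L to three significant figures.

After input A: C = (130·1.34 + 0.079·63) / 130.1 = 1.377 mg/L.
Over the 5.8 km reach to input B (t = 2.762e+04 s = 0.3197 d), decay gives C = 1.377·exp(−0.10·0.3197) = 1.334 mg/L.
37 L/s = 0.037 m³/s.
After input B: C = (130.1·1.334 + 0.037·271) / 130.1 = 1.411 mg/L.

1.41 mg/L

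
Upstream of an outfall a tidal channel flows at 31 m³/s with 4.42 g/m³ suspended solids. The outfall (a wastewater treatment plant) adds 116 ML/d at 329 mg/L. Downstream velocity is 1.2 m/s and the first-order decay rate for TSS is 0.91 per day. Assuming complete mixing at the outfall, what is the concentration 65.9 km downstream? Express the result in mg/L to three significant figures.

116 ML/d = 1.343 m³/s.
After complete mixing, C₀ = (1.343·329 + 31·4.42) / 32.34 = 17.89 mg/L.
Travel time t = 6.59e+04 m / 1.2 m/s = 5.492e+04 s = 0.6356 d.
C = 17.89·exp(−0.91·0.6356) = 17.89·0.5608 = 10.03 mg/L.

10.0 mg/L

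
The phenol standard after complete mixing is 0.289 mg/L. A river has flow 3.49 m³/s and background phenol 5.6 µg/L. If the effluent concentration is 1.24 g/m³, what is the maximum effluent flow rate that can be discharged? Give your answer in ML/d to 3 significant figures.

89.9 ML/d

5.6 µg/L = 0.0056 mg/L.
Mass balance at complete mixing: C_std·(Q_w + Q_r) = Q_w·C_e + Q_r·C_b.
Rearranging, Q_w = Q_r·(C_std − C_b)/(C_e − C_std) = 3.49·(0.289 − 0.0056) / (1.24 − 0.289) = 1.04 m³/s.
= 89.86 ML/d.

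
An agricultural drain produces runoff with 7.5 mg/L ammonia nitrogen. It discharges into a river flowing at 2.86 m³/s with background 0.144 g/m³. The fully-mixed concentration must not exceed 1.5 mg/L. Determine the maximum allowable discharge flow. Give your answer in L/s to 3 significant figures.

646 L/s

Mass balance at complete mixing: C_std·(Q_w + Q_r) = Q_w·C_e + Q_r·C_b.
Rearranging, Q_w = Q_r·(C_std − C_b)/(C_e − C_std) = 2.86·(1.5 − 0.144) / (7.5 − 1.5) = 0.6464 m³/s.
= 646.4 L/s.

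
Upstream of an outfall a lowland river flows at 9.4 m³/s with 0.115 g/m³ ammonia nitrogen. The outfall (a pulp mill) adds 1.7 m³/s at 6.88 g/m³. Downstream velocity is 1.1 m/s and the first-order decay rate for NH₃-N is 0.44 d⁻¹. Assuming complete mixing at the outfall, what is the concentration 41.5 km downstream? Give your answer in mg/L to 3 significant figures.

0.950 mg/L

After complete mixing, C₀ = (1.7·6.88 + 9.4·0.115) / 11.1 = 1.151 mg/L.
Travel time t = 4.15e+04 m / 1.1 m/s = 3.773e+04 s = 0.4367 d.
C = 1.151·exp(−0.44·0.4367) = 1.151·0.8252 = 0.9499 mg/L.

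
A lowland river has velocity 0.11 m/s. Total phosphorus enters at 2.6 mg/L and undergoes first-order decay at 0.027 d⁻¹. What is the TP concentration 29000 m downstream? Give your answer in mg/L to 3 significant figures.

Travel time t = 29000 m / 0.11 m/s = 2.9e+04/0.11 = 2.636e+05 s = 3.051 d.
First-order decay: C = 2.6·exp(−0.027·3.051) = 2.6·0.9209 = 2.394 mg/L.

2.39 mg/L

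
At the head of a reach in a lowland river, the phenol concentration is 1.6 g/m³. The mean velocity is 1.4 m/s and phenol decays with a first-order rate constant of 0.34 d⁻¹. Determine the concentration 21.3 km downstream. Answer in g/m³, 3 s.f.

1.51 g/m³

Travel time t = 21.3 km / 1.4 m/s = 2.13e+04/1.4 = 1.521e+04 s = 0.1761 d.
First-order decay: C = 1.6·exp(−0.34·0.1761) = 1.6·0.9419 = 1.507 g/m³.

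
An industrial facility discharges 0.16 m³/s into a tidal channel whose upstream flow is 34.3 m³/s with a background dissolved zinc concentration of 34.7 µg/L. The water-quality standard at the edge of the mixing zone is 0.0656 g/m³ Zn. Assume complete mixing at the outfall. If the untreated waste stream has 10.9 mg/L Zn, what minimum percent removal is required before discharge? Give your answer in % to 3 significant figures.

38.6 %

34.7 µg/L = 0.0347 mg/L.
Mass balance: 0.0656·34.46 = 0.16·Cₑ + 34.3·0.0347.
Cₑ = (2.261 − 1.19) / 0.16 = 6.69 mg/L.
Required removal = 1 − 6.69/10.9 = 38.63 %.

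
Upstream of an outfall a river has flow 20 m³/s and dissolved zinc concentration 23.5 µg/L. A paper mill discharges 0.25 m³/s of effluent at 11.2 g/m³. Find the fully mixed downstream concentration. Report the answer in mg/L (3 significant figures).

0.161 mg/L

23.5 µg/L = 0.0235 mg/L.
By mass balance at complete mixing, C = (0.25·11.2 + 20·0.0235) / (0.25 + 20) = 3.27/20.25 = 0.1615 mg/L.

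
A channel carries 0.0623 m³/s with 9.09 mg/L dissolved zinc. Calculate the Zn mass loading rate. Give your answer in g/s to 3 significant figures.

0.566 g/s

Mass flux = Q·C = 0.0623 m³/s × 9.09 g/m³ = 0.5663 g/s.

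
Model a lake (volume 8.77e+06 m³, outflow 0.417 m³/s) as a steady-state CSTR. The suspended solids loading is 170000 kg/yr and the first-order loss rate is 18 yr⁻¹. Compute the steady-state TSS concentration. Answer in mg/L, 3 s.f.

Outflow Q = 0.417 m³/s × 3.156e+07 s/yr = 1.316e+07 m³/yr.
Steady-state CSTR mass balance: W = Q·C + k·V·C, so C = W/(Q + kV).
Q + kV = 1.316e+07 + 18·8.77e+06 = 1.71e+08 m³/yr.
C = 170000/1.71e+08 = 0.000994 kg/m³ = 0.994 mg/L.

0.994 mg/L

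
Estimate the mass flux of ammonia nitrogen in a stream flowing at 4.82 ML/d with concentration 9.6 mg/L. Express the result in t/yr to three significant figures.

4.82 ML/d = 0.05579 m³/s.
Mass flux = Q·C = 0.05579 m³/s × 9.6 g/m³ = 0.5356 g/s.
= 0.5356 g/s × 31.56 = 16.9 t/yr.

16.9 t/yr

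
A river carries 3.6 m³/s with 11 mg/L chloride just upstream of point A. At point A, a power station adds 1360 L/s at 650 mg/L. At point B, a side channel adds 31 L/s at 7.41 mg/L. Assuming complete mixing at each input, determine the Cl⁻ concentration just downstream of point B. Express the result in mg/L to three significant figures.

185 mg/L

1360 L/s = 1.36 m³/s.
After input A: C = (3.6·11 + 1.36·650) / 4.96 = 186.2 mg/L.
31 L/s = 0.031 m³/s.
After input B: C = (4.96·186.2 + 0.031·7.41) / 4.991 = 185.1 mg/L.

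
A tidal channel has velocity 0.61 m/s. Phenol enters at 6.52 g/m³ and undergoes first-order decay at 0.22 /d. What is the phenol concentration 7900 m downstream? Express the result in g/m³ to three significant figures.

6.31 g/m³

Travel time t = 7900 m / 0.61 m/s = 7900/0.61 = 1.295e+04 s = 0.1499 d.
First-order decay: C = 6.52·exp(−0.22·0.1499) = 6.52·0.9676 = 6.308 g/m³.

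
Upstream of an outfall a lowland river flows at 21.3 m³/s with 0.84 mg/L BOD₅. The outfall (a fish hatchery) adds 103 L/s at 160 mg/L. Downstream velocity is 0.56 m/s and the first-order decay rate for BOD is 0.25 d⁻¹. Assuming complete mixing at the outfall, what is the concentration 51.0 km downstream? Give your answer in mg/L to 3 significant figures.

1.23 mg/L

103 L/s = 0.103 m³/s.
After complete mixing, C₀ = (0.103·160 + 21.3·0.84) / 21.4 = 1.606 mg/L.
Travel time t = 5.1e+04 m / 0.56 m/s = 9.107e+04 s = 1.054 d.
C = 1.606·exp(−0.25·1.054) = 1.606·0.7683 = 1.234 mg/L.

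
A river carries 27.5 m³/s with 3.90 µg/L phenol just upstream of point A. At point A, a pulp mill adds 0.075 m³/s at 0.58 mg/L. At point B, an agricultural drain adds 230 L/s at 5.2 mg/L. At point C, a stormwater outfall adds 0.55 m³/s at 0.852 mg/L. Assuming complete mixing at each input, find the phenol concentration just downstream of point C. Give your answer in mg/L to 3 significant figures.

0.0640 mg/L

3.90 µg/L = 0.0039 mg/L.
After input A: C = (27.5·0.0039 + 0.075·0.58) / 27.57 = 0.005467 mg/L.
230 L/s = 0.23 m³/s.
After input B: C = (27.57·0.005467 + 0.23·5.2) / 27.8 = 0.04844 mg/L.
After input C: C = (27.8·0.04844 + 0.55·0.852) / 28.36 = 0.06402 mg/L.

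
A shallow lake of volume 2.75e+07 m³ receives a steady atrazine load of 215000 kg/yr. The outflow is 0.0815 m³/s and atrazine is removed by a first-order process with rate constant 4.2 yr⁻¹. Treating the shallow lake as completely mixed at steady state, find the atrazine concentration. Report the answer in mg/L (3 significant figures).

1.82 mg/L

Outflow Q = 0.0815 m³/s × 3.156e+07 s/yr = 2.572e+06 m³/yr.
Steady-state CSTR mass balance: W = Q·C + k·V·C, so C = W/(Q + kV).
Q + kV = 2.572e+06 + 4.2·2.75e+07 = 1.181e+08 m³/yr.
C = 215000/1.181e+08 = 0.001821 kg/m³ = 1.821 mg/L.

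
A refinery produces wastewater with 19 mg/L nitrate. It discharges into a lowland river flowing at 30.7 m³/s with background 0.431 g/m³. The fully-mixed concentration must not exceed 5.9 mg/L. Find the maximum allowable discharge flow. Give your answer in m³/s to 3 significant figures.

Mass balance at complete mixing: C_std·(Q_w + Q_r) = Q_w·C_e + Q_r·C_b.
Rearranging, Q_w = Q_r·(C_std − C_b)/(C_e − C_std) = 30.7·(5.9 − 0.431) / (19 − 5.9) = 12.82 m³/s.

12.8 m³/s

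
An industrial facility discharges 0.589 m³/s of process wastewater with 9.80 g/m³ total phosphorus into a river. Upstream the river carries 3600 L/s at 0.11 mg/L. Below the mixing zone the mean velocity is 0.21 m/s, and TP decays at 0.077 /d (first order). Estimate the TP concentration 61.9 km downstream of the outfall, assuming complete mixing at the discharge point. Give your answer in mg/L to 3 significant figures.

3600 L/s = 3.6 m³/s.
After complete mixing, C₀ = (0.589·9.8 + 3.6·0.11) / 4.189 = 1.472 mg/L.
Travel time t = 6.19e+04 m / 0.21 m/s = 2.948e+05 s = 3.412 d.
C = 1.472·exp(−0.077·3.412) = 1.472·0.769 = 1.132 mg/L.

1.13 mg/L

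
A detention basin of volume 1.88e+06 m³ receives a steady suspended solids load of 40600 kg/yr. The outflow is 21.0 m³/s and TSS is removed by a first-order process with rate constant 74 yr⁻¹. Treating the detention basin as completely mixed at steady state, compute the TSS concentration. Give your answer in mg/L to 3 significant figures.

Outflow Q = 21.0 m³/s × 3.156e+07 s/yr = 6.627e+08 m³/yr.
Steady-state CSTR mass balance: W = Q·C + k·V·C, so C = W/(Q + kV).
Q + kV = 6.627e+08 + 74·1.88e+06 = 8.018e+08 m³/yr.
C = 40600/8.018e+08 = 5.063e-05 kg/m³ = 0.05063 mg/L.

0.0506 mg/L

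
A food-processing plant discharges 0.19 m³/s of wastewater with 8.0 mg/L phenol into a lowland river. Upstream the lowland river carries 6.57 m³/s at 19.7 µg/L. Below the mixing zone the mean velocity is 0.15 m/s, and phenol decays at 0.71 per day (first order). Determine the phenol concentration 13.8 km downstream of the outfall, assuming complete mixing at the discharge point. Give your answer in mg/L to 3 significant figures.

0.115 mg/L

19.7 µg/L = 0.0197 mg/L.
After complete mixing, C₀ = (0.19·8 + 6.57·0.0197) / 6.76 = 0.244 mg/L.
Travel time t = 1.38e+04 m / 0.15 m/s = 9.2e+04 s = 1.065 d.
C = 0.244·exp(−0.71·1.065) = 0.244·0.4695 = 0.1146 mg/L.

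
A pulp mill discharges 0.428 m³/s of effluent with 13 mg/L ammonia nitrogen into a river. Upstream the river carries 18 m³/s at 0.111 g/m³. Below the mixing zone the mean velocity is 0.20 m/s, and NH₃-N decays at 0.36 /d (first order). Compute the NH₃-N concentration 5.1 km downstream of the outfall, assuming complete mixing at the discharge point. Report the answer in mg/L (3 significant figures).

0.369 mg/L

After complete mixing, C₀ = (0.428·13 + 18·0.111) / 18.43 = 0.4104 mg/L.
Travel time t = 5100 m / 0.20 m/s = 2.55e+04 s = 0.2951 d.
C = 0.4104·exp(−0.36·0.2951) = 0.4104·0.8992 = 0.369 mg/L.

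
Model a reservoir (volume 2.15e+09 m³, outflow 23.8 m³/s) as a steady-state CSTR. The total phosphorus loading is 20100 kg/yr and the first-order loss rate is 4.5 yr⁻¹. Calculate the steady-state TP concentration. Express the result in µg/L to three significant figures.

1.93 µg/L

Outflow Q = 23.8 m³/s × 3.156e+07 s/yr = 7.511e+08 m³/yr.
Steady-state CSTR mass balance: W = Q·C + k·V·C, so C = W/(Q + kV).
Q + kV = 7.511e+08 + 4.5·2.15e+09 = 1.043e+10 m³/yr.
C = 20100/1.043e+10 = 1.928e-06 kg/m³ = 0.001928 mg/L = 1.928 µg/L.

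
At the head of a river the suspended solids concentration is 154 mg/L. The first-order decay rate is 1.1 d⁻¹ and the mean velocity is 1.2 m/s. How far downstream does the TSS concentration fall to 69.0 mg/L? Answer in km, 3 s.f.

From C = C₀·e^(−kt), t = ln(C₀/C)/k = ln(154/69.0)/1.1 = 0.8028/1.1 = 0.7299 d.
Distance = v·t = 1.2 m/s × 6.306e+04 s = 7.567e+04 m = 75.67 km.

75.7 km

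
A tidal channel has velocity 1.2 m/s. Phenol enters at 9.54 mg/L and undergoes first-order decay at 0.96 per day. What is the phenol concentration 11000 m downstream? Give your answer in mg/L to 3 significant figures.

Travel time t = 11000 m / 1.2 m/s = 1.1e+04/1.2 = 9167 s = 0.1061 d.
First-order decay: C = 9.54·exp(−0.96·0.1061) = 9.54·0.9032 = 8.616 mg/L.

8.62 mg/L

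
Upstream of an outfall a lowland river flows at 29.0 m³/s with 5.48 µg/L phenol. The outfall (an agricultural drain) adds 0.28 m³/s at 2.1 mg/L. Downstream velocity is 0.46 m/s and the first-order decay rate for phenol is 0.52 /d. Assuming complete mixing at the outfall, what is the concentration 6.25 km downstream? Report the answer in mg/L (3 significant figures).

5.48 µg/L = 0.00548 mg/L.
After complete mixing, C₀ = (0.28·2.1 + 29·0.00548) / 29.28 = 0.02551 mg/L.
Travel time t = 6250 m / 0.46 m/s = 1.359e+04 s = 0.1573 d.
C = 0.02551·exp(−0.52·0.1573) = 0.02551·0.9215 = 0.02351 mg/L.

0.0235 mg/L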